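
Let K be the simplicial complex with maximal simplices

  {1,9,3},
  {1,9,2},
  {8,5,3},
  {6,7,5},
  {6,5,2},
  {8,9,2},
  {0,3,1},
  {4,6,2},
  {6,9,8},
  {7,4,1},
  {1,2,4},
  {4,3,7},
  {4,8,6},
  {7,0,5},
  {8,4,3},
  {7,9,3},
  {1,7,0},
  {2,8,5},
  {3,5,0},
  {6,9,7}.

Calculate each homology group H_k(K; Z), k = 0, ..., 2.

Order the vertices as 0 < 1 < 2 < 3 < 4 < 5 < 6 < 7 < 8 < 9. Listing each simplex with vertices in this order, K has dimension 2 with simplices:

  0-simplices (10): [0], [1], [2], [3], [4], [5], [6], [7], [8], [9]
  1-simplices (30): (30 of them)
  2-simplices (20): (20 of them)

Hence C_0 ≅ Z^10, C_1 ≅ Z^30, C_2 ≅ Z^20.

The boundary map ∂_1: C_1 → C_0 is given by ∂[p,q] = [q] − [p].
This gives a 10×30 integer matrix of rank 9; reducing to Smith normal form yields diagonal entries (1,1,1,1,1,1,1,1,1).

Boundary ∂_2: C_2 → C_1 sends each 2-simplex [p,q,r] to [q,r] − [p,r] + [p,q]. For instance
  ∂[1,2,9] = [2,9] − [1,9] + [1,2],
  ∂[2,4,6] = [4,6] − [2,6] + [2,4].
This gives a 30×20 integer matrix of rank 20; reducing to Smith normal form yields diagonal entries (1,1,1,1,1,1,1,1,1,1,1,1,1,1,1,1,1,1,1,2).

Now H_k = ker ∂_k / im ∂_{k+1}, so:

  H_0: rank C_0 − rank ∂_1 = 10 − 9 = 1, and the invariant factors of ∂_1 are all 1, so H_0 = Z.
  H_1: rank ker ∂_1 − rank ∂_2 = (30 − 9) − 20 = 1, and ∂_2 has invariant factor 2 > 1, so H_1 = Z ⊕ Z/2.
  H_2: rank ker ∂_2 − rank ∂_3 = (20 − 20) − 0 = 0, and there is no ∂_3, so H_2 = 0.

H_0 = Z,  H_1 = Z ⊕ Z/2,  H_2 = 0.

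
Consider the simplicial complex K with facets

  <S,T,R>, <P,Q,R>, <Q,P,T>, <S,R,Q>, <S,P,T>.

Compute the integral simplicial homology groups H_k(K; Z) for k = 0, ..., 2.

We work with the vertex ordering P < Q < R < S < T. The simplices of K, each written with vertices in increasing order, are:

  0-simplices (5): P, Q, R, S, T
  1-simplices (10): PQ, PR, PS, PT, QR, QS, QT, RS, RT, ST
  2-simplices (5): PQR, PQT, PST, QRS, RST

Hence C_0 ≅ Z^5, C_1 ≅ Z^10, C_2 ≅ Z^5.

Boundary ∂_1: C_1 → C_0 maps an edge to its endpoints' difference, ∂[p,q] = q − p. For instance
  ∂PT = T − P.
The 5×10 boundary matrix has rank 4 and Smith normal form diag(1,1,1,1).

The boundary map ∂_2: C_2 → C_1 maps a triangle to the signed sum of its edges. For instance
  ∂PST = ST − PT + PS,
  ∂PQT = QT − PT + PQ.
The 10×5 boundary matrix has rank 5 and Smith normal form diag(1,1,1,1,1).

Computing H_k = (kernel of ∂_k) / (image of ∂_{k+1}):

  H_0: rank C_0 − rank ∂_1 = 5 − 4 = 1, and the invariant factors of ∂_1 are all 1, so H_0 ≅ Z.
  H_1: rank ker ∂_1 − rank ∂_2 = (10 − 4) − 5 = 1, and the invariant factors of ∂_2 are all 1, so H_1 ≅ Z.
  H_2: rank ker ∂_2 − rank ∂_3 = (5 − 5) − 0 = 0, and there is no ∂_3, so H_2 ≅ 0.

H_0 = Z,  H_1 = Z,  H_2 = 0.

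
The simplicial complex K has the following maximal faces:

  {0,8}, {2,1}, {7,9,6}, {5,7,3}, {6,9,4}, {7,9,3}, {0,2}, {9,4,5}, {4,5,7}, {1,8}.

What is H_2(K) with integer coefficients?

H_2 ≅ 0.

We work with the vertex ordering 0 < 1 < 2 < 3 < 4 < 5 < 6 < 7 < 8 < 9. The simplices of K, each written with vertices in increasing order, are:

  0-simplices (10): [0], [1], [2], [3], [4], [5], [6], [7], [8], [9]
  1-simplices (16): [0,2], [0,8], [1,2], [1,8], [3,5], [3,7], [3,9], [4,5], [4,6], [4,7], [4,9], [5,7], [5,9], [6,7], [6,9], [7,9]
  2-simplices (6): [3,5,7], [3,7,9], [4,5,7], [4,5,9], [4,6,9], [6,7,9]

giving chain groups C_0 ≅ Z^10, C_1 ≅ Z^16, C_2 ≅ Z^6.

The boundary map ∂_1: C_1 → C_0 is given by ∂[p,q] = [q] − [p].
As a 10×16 matrix over Z this has rank 8, with invariant factors (1,1,1,1,1,1,1,1).

The boundary map ∂_2: C_2 → C_1 maps a triangle to the signed sum of its edges. For instance
  ∂[3,5,7] = [5,7] − [3,7] + [3,5],
  ∂[3,7,9] = [7,9] − [3,9] + [3,7].
The resulting 16×6 matrix has rank 6, and its Smith normal form has invariant factors (1,1,1,1,1,1).

From H_k ≅ ker(∂_k) / im(∂_{k+1}) we obtain:

  H_2: rank ker ∂_2 − rank ∂_3 = (6 − 6) − 0 = 0, and there is no ∂_3, so H_2 = 0.

(K is a triangulation of the disjoint union of the cylinder S^1 x I and the circle S^1.)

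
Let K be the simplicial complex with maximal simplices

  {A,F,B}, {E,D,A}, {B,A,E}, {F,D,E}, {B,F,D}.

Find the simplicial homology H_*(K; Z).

H_0 ≅ Z,  H_1 ≅ Z,  H_2 = 0.

K has 5 vertices, 10 edges, 5 triangles.
rank ∂_0 = 0, rank ∂_1 = 4 ⇒ b_0 = 5 − 0 − 4 = 1; all invariant factors of ∂_1 are 1 so no torsion. So H_0 ≅ Z.
rank ∂_1 = 4, rank ∂_2 = 5 ⇒ b_1 = 10 − 4 − 5 = 1; all invariant factors of ∂_2 are 1 so no torsion. So H_1 ≅ Z.
rank ∂_2 = 5, rank ∂_3 = 0 ⇒ b_2 = 5 − 5 − 0 = 0. So H_2 ≅ 0.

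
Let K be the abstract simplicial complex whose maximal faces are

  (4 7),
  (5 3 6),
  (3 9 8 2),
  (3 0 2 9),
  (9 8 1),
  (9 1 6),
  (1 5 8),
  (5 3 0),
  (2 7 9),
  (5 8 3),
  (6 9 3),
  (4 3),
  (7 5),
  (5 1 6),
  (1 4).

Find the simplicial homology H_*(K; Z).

Take the total order 0 < 1 < 2 < 3 < 4 < 5 < 6 < 7 < 8 < 9 on the vertex set. Then K (dimension 3) consists of the simplices:

  0-simplices (10): [0], [1], [2], [3], [4], [5], [6], [7], [8], [9]
  1-simplices (25): (25 of them)
  2-simplices (16): [0,2,3], [0,2,9], [0,3,5], [0,3,9], [1,5,6], [1,5,8], [1,6,9], [1,8,9], [2,3,8], [2,3,9], [2,7,9], [2,8,9], [3,5,6], [3,5,8], [3,6,9], [3,8,9]
  3-simplices (2): [0,2,3,9], [2,3,8,9]

Hence C_0 ≅ Z^10, C_1 ≅ Z^25, C_2 ≅ Z^16, C_3 ≅ Z^2.

The boundary map ∂_1: C_1 → C_0 is given by ∂[p,q] = [q] − [p]. For instance
  ∂[5,8] = [8] − [5].
This gives a 10×25 integer matrix of rank 9; reducing to Smith normal form yields diagonal entries (1,1,1,1,1,1,1,1,1).

Boundary ∂_2: C_2 → C_1 sends each 2-simplex [p,q,r] to [q,r] − [p,r] + [p,q]. For instance
  ∂[2,3,9] = [3,9] − [2,9] + [2,3],
  ∂[0,3,5] = [3,5] − [0,5] + [0,3].
The resulting 25×16 matrix has rank 13, and its Smith normal form has invariant factors (1,1,1,1,1,1,1,1,1,1,1,1,1).

The boundary map ∂_3: C_3 → C_2 sends each 3-simplex σ to the alternating sum Σ_i (−1)^i (σ with its i-th vertex removed). For instance
  ∂[2,3,8,9] = [3,8,9] − [2,8,9] + [2,3,9] − [2,3,8],
  ∂[0,2,3,9] = [2,3,9] − [0,3,9] + [0,2,9] − [0,2,3].
As a 16×2 matrix over Z this has rank 2, with invariant factors (1,1).

From H_k ≅ ker(∂_k) / im(∂_{k+1}) we obtain:

  H_0: rank C_0 − rank ∂_1 = 10 − 9 = 1, and the invariant factors of ∂_1 are all 1, so H_0 ≅ Z.
  H_1: rank ker ∂_1 − rank ∂_2 = (25 − 9) − 13 = 3, and the invariant factors of ∂_2 are all 1, so H_1 ≅ Z^3.
  H_2: rank ker ∂_2 − rank ∂_3 = (16 − 13) − 2 = 1, and the invariant factors of ∂_3 are all 1, so H_2 ≅ Z.
  H_3: rank ker ∂_3 − rank ∂_4 = (2 − 2) − 0 = 0, and there is no ∂_4, so H_3 ≅ 0.

As a check, the Euler characteristic is 10 − 25 + 16 − 2 = -1, which agrees with 1 − 3 + 1 − 0 = -1.

H_0 = Z,  H_1 = Z^3,  H_2 = Z,  H_3 = 0.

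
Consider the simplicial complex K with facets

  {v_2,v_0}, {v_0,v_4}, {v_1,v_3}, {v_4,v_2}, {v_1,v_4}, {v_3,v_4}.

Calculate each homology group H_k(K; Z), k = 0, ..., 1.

H_0 ≅ Z,  H_1 ≅ Z^2.

Order the vertices as v_0 < v_1 < v_2 < v_3 < v_4. Listing each simplex with vertices in this order, K has dimension 1 with simplices:

  0-simplices (5): [v_0], [v_1], [v_2], [v_3], [v_4]
  1-simplices (6): [v_0,v_2], [v_0,v_4], [v_1,v_3], [v_1,v_4], [v_2,v_4], [v_3,v_4]

Hence C_0 ≅ Z^5, C_1 ≅ Z^6.

Boundary ∂_1: C_1 → C_0 maps an edge to its endpoints' difference, ∂[p,q] = q − p.
The 5×6 boundary matrix has rank 4 and Smith normal form diag(1,1,1,1).

Computing H_k = (kernel of ∂_k) / (image of ∂_{k+1}):

  H_0: rank C_0 − rank ∂_1 = 5 − 4 = 1, and the invariant factors of ∂_1 are all 1, so H_0 ≅ Z.
  H_1: rank ker ∂_1 − rank ∂_2 = (6 − 4) − 0 = 2, and there is no ∂_2, so H_1 ≅ Z^2.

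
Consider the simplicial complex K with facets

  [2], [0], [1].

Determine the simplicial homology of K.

H_0 ≅ Z^3.

Fix the vertex order 0 < 1 < 2 and write every simplex with vertices in increasing order. Then dim K = 0 and the simplices of K are:

  0-simplices (3): [0], [1], [2]

giving chain groups C_0 ≅ Z^3.

From H_k ≅ ker(∂_k) / im(∂_{k+1}) we obtain:

  H_0: rank C_0 − rank ∂_1 = 3 − 0 = 3, and there is no ∂_1, so H_0 = Z^3.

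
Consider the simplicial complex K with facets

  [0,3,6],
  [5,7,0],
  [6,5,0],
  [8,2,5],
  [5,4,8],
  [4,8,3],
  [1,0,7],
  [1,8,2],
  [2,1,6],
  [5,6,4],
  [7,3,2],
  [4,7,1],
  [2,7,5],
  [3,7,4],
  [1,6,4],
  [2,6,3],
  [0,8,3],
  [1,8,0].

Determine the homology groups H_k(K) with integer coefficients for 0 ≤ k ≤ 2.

We work with the vertex ordering 0 < 1 < 2 < 3 < 4 < 5 < 6 < 7 < 8. The simplices of K, each written with vertices in increasing order, are:

  0-simplices (9): [0], [1], [2], [3], [4], [5], [6], [7], [8]
  1-simplices (27): (27 of them)
  2-simplices (18): [0,1,7], [0,1,8], [0,3,6], [0,3,8], [0,5,6], [0,5,7], [1,2,6], [1,2,8], [1,4,6], [1,4,7], [2,3,6], [2,3,7], [2,5,7], [2,5,8], [3,4,7], [3,4,8], [4,5,6], [4,5,8]

Hence C_0 ≅ Z^9, C_1 ≅ Z^27, C_2 ≅ Z^18.

∂_1: C_1 → C_0 maps an edge to its endpoints' difference, ∂[p,q] = q − p.
This gives a 9×27 integer matrix of rank 8; reducing to Smith normal form yields diagonal entries (1,1,1,1,1,1,1,1).

The boundary map ∂_2: C_2 → C_1 maps a triangle to the signed sum of its edges. For instance
  ∂[1,2,8] = [2,8] − [1,8] + [1,2],
  ∂[0,1,8] = [1,8] − [0,8] + [0,1].
As a 27×18 matrix over Z this has rank 17, with invariant factors (1,1,1,1,1,1,1,1,1,1,1,1,1,1,1,1,1).

Computing H_k = (kernel of ∂_k) / (image of ∂_{k+1}):

  H_0: rank C_0 − rank ∂_1 = 9 − 8 = 1, and the invariant factors of ∂_1 are all 1, so H_0 ≅ Z.
  H_1: rank ker ∂_1 − rank ∂_2 = (27 − 8) − 17 = 2, and the invariant factors of ∂_2 are all 1, so H_1 ≅ Z^2.
  H_2: rank ker ∂_2 − rank ∂_3 = (18 − 17) − 0 = 1, and there is no ∂_3, so H_2 ≅ Z.

As a check, the Euler characteristic is 9 − 27 + 18 = 0, which agrees with 1 − 2 + 1 = 0.

H_0 = Z,  H_1 = Z^2,  H_2 = Z.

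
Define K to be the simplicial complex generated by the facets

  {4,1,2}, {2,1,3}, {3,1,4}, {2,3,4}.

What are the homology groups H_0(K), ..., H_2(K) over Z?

Take the total order 1 < 2 < 3 < 4 on the vertex set. Then K (dimension 2) consists of the simplices:

  0-simplices (4): [1], [2], [3], [4]
  1-simplices (6): [1,2], [1,3], [1,4], [2,3], [2,4], [3,4]
  2-simplices (4): [1,2,3], [1,2,4], [1,3,4], [2,3,4]

so the chain groups are C_0 ≅ Z^4, C_1 ≅ Z^6, C_2 ≅ Z^4.

Boundary ∂_1: C_1 → C_0 sends each edge [p,q] (with p < q) to q − p. For instance
  ∂[1,4] = [4] − [1].
The resulting 4×6 matrix has rank 3, and its Smith normal form has invariant factors (1,1,1).

Boundary ∂_2: C_2 → C_1 acts by ∂[p,q,r] = [q,r] − [p,r] + [p,q]. For instance
  ∂[1,2,3] = [2,3] − [1,3] + [1,2],
  ∂[2,3,4] = [3,4] − [2,4] + [2,3].
This gives a 6×4 integer matrix of rank 3; reducing to Smith normal form yields diagonal entries (1,1,1).

Now H_k = ker ∂_k / im ∂_{k+1}, so:

  H_0: rank C_0 − rank ∂_1 = 4 − 3 = 1, and the invariant factors of ∂_1 are all 1, so H_0 ≅ Z.
  H_1: rank ker ∂_1 − rank ∂_2 = (6 − 3) − 3 = 0, and the invariant factors of ∂_2 are all 1, so H_1 ≅ 0.
  H_2: rank ker ∂_2 − rank ∂_3 = (4 − 3) − 0 = 1, and there is no ∂_3, so H_2 ≅ Z.

As a check, the Euler characteristic is 4 − 6 + 4 = 2, which agrees with 1 − 0 + 1 = 2.

H_0 ≅ Z,  H_1 = 0,  H_2 ≅ Z.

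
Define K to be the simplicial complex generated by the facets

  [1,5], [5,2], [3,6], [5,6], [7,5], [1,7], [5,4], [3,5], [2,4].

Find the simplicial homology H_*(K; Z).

H_0 = Z,  H_1 = Z^3.

Take the total order 1 < 2 < 3 < 4 < 5 < 6 < 7 on the vertex set. Then K (dimension 1) consists of the simplices:

  0-simplices (7): [1], [2], [3], [4], [5], [6], [7]
  1-simplices (9): [1,5], [1,7], [2,4], [2,5], [3,5], [3,6], [4,5], [5,6], [5,7]

giving chain groups C_0 ≅ Z^7, C_1 ≅ Z^9.

Boundary ∂_1: C_1 → C_0 sends each edge [p,q] (with p < q) to q − p. For instance
  ∂[5,7] = [7] − [5].
The resulting 7×9 matrix has rank 6, and its Smith normal form has invariant factors (1,1,1,1,1,1).

Reading off H_k = ker ∂_k / im ∂_{k+1}:

  H_0: rank C_0 − rank ∂_1 = 7 − 6 = 1, and the invariant factors of ∂_1 are all 1, so H_0 ≅ Z.
  H_1: rank ker ∂_1 − rank ∂_2 = (9 − 6) − 0 = 3, and there is no ∂_2, so H_1 ≅ Z^3.

As a check, the Euler characteristic is 7 − 9 = -2, which agrees with 1 − 3 = -2.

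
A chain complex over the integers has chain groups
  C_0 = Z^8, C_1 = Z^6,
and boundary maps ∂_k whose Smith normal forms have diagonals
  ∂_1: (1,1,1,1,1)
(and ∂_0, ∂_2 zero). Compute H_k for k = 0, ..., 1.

H_0: b_0 = 8 − 0 − 5 = 3; torsion from ∂_1 factors > 1: none. So H_0 = Z^3.
H_1: b_1 = 6 − 5 − 0 = 1; torsion from ∂_2 factors > 1: none. So H_1 = Z.

H_0 = Z^3,  H_1 = Z.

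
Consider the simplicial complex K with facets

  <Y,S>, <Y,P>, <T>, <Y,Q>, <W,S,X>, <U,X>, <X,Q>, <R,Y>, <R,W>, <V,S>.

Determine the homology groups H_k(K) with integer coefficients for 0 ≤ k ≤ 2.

H_0 ≅ Z^2,  H_1 ≅ Z^2,  H_2 = 0.

Fix the vertex order P < Q < R < S < T < U < V < W < X < Y and write every simplex with vertices in increasing order. Then dim K = 2 and the simplices of K are:

  0-simplices (10): P, Q, R, S, T, U, V, W, X, Y
  1-simplices (11): PY, QX, QY, RW, RY, SV, SW, SX, SY, UX, WX
  2-simplices (1): SWX

Hence C_0 ≅ Z^10, C_1 ≅ Z^11, C_2 ≅ Z^1.

∂_1: C_1 → C_0 is given by ∂[p,q] = [q] − [p]. For instance
  ∂QY = Y − Q.
As a 10×11 matrix over Z this has rank 8, with invariant factors (1,1,1,1,1,1,1,1).

∂_2: C_2 → C_1 acts by ∂[p,q,r] = [q,r] − [p,r] + [p,q]. For instance
  ∂SWX = WX − SX + SW.
As a 11×1 matrix over Z this has rank 1, with invariant factors (1).

Now H_k = ker ∂_k / im ∂_{k+1}, so:

  H_0: rank C_0 − rank ∂_1 = 10 − 8 = 2, and the invariant factors of ∂_1 are all 1, so H_0 = Z^2.
  H_1: rank ker ∂_1 − rank ∂_2 = (11 − 8) − 1 = 2, and the invariant factors of ∂_2 are all 1, so H_1 = Z^2.
  H_2: rank ker ∂_2 − rank ∂_3 = (1 − 1) − 0 = 0, and there is no ∂_3, so H_2 = 0.

As a check, the Euler characteristic is 10 − 11 + 1 = 0, which agrees with 2 − 2 + 0 = 0.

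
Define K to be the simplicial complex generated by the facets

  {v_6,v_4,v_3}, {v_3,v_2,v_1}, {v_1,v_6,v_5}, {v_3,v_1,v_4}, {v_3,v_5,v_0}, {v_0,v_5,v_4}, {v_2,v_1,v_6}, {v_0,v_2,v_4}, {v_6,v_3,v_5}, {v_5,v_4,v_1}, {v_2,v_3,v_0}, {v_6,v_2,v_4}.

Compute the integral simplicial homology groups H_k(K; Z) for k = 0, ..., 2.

H_0 = Z,  H_1 = Z_2,  H_2 = 0.

We work with the vertex ordering v_0 < v_1 < v_2 < v_3 < v_4 < v_5 < v_6. The simplices of K, each written with vertices in increasing order, are:

  0-simplices (7): [v_0], [v_1], [v_2], [v_3], [v_4], [v_5], [v_6]
  1-simplices (18): (18 of them)
  2-simplices (12): (12 of them)

Hence C_0 ≅ Z^7, C_1 ≅ Z^18, C_2 ≅ Z^12.

Boundary ∂_1: C_1 → C_0 maps an edge to its endpoints' difference, ∂[p,q] = q − p. For instance
  ∂[v_1,v_3] = [v_3] − [v_1].
The 7×18 boundary matrix has rank 6 and Smith normal form diag(1,1,1,1,1,1).

Boundary ∂_2: C_2 → C_1 acts by ∂[p,q,r] = [q,r] − [p,r] + [p,q]. For instance
  ∂[v_0,v_4,v_5] = [v_4,v_5] − [v_0,v_5] + [v_0,v_4],
  ∂[v_1,v_3,v_4] = [v_3,v_4] − [v_1,v_4] + [v_1,v_3].
As a 18×12 matrix over Z this has rank 12, with invariant factors (1,1,1,1,1,1,1,1,1,1,1,2).

Computing H_k = (kernel of ∂_k) / (image of ∂_{k+1}):

  H_0: rank C_0 − rank ∂_1 = 7 − 6 = 1, and the invariant factors of ∂_1 are all 1, so H_0 = Z.
  H_1: rank ker ∂_1 − rank ∂_2 = (18 − 6) − 12 = 0, and ∂_2 has invariant factor 2 > 1, so H_1 = Z_2.
  H_2: rank ker ∂_2 − rank ∂_3 = (12 − 12) − 0 = 0, and there is no ∂_3, so H_2 = 0.

As a check, the Euler characteristic is 7 − 18 + 12 = 1, which agrees with 1 − 0 + 0 = 1.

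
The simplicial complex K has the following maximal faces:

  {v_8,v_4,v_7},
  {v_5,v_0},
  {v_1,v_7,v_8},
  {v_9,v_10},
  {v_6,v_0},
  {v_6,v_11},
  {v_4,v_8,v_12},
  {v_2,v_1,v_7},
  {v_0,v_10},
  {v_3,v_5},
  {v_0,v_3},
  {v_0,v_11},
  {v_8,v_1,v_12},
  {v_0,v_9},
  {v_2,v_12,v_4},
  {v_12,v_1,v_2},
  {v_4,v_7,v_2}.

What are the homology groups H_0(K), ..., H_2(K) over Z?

Order the vertices as v_0 < v_1 < v_2 < v_3 < v_4 < v_5 < v_6 < v_7 < v_8 < v_9 < v_10 < v_11 < v_12. Listing each simplex with vertices in this order, K has dimension 2 with simplices:

  0-simplices (13): [v_0], [v_1], [v_2], [v_3], [v_4], [v_5], [v_6], [v_7], [v_8], [v_9], [v_10], [v_11], [v_12]
  1-simplices (21): (21 of them)
  2-simplices (8): [v_1,v_2,v_7], [v_1,v_2,v_12], [v_1,v_7,v_8], [v_1,v_8,v_12], [v_2,v_4,v_7], [v_2,v_4,v_12], [v_4,v_7,v_8], [v_4,v_8,v_12]

giving chain groups C_0 ≅ Z^13, C_1 ≅ Z^21, C_2 ≅ Z^8.

Boundary ∂_1: C_1 → C_0 maps an edge to its endpoints' difference, ∂[p,q] = q − p. For instance
  ∂[v_7,v_8] = [v_8] − [v_7].
This gives a 13×21 integer matrix of rank 11; reducing to Smith normal form yields diagonal entries (1,1,1,1,1,1,1,1,1,1,1).

∂_2: C_2 → C_1 sends each 2-simplex [p,q,r] to [q,r] − [p,r] + [p,q]. For instance
  ∂[v_2,v_4,v_7] = [v_4,v_7] − [v_2,v_7] + [v_2,v_4],
  ∂[v_2,v_4,v_12] = [v_4,v_12] − [v_2,v_12] + [v_2,v_4].
This gives a 21×8 integer matrix of rank 7; reducing to Smith normal form yields diagonal entries (1,1,1,1,1,1,1).

Computing H_k = (kernel of ∂_k) / (image of ∂_{k+1}):

  H_0: rank C_0 − rank ∂_1 = 13 − 11 = 2, and the invariant factors of ∂_1 are all 1, so H_0 ≅ Z^2.
  H_1: rank ker ∂_1 − rank ∂_2 = (21 − 11) − 7 = 3, and the invariant factors of ∂_2 are all 1, so H_1 ≅ Z^3.
  H_2: rank ker ∂_2 − rank ∂_3 = (8 − 7) − 0 = 1, and there is no ∂_3, so H_2 ≅ Z.

H_0 = Z^2,  H_1 = Z^3,  H_2 = Z.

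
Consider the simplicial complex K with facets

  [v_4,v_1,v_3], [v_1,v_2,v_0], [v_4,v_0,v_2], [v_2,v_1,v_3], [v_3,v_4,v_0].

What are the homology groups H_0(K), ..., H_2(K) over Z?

H_0 = Z,  H_1 = Z,  H_2 = 0.

We work with the vertex ordering v_0 < v_1 < v_2 < v_3 < v_4. The simplices of K, each written with vertices in increasing order, are:

  0-simplices (5): [v_0], [v_1], [v_2], [v_3], [v_4]
  1-simplices (10): [v_0,v_1], [v_0,v_2], [v_0,v_3], [v_0,v_4], [v_1,v_2], [v_1,v_3], [v_1,v_4], [v_2,v_3], [v_2,v_4], [v_3,v_4]
  2-simplices (5): [v_0,v_1,v_2], [v_0,v_2,v_4], [v_0,v_3,v_4], [v_1,v_2,v_3], [v_1,v_3,v_4]

so the chain groups are C_0 ≅ Z^5, C_1 ≅ Z^10, C_2 ≅ Z^5.

∂_1: C_1 → C_0 is given by ∂[p,q] = [q] − [p]. For instance
  ∂[v_1,v_2] = [v_2] − [v_1].
This gives a 5×10 integer matrix of rank 4; reducing to Smith normal form yields diagonal entries (1,1,1,1).

The boundary map ∂_2: C_2 → C_1 maps a triangle to the signed sum of its edges. For instance
  ∂[v_0,v_2,v_4] = [v_2,v_4] − [v_0,v_4] + [v_0,v_2],
  ∂[v_0,v_3,v_4] = [v_3,v_4] − [v_0,v_4] + [v_0,v_3].
As a 10×5 matrix over Z this has rank 5, with invariant factors (1,1,1,1,1).

Now H_k = ker ∂_k / im ∂_{k+1}, so:

  H_0: rank C_0 − rank ∂_1 = 5 − 4 = 1, and the invariant factors of ∂_1 are all 1, so H_0 = Z.
  H_1: rank ker ∂_1 − rank ∂_2 = (10 − 4) − 5 = 1, and the invariant factors of ∂_2 are all 1, so H_1 = Z.
  H_2: rank ker ∂_2 − rank ∂_3 = (5 − 5) − 0 = 0, and there is no ∂_3, so H_2 = 0.

(K is a triangulation of the Möbius band.)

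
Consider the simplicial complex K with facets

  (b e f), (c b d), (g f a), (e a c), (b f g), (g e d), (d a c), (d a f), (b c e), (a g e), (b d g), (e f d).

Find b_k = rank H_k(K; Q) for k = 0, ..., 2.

K has 7 vertices, 18 edges, 12 triangles.
rank ∂_0 = 0, rank ∂_1 = 6 ⇒ b_0 = 7 − 0 − 6 = 1; all invariant factors of ∂_1 are 1 so no torsion. So H_0 = Z.
rank ∂_1 = 6, rank ∂_2 = 12 ⇒ b_1 = 18 − 6 − 12 = 0; ∂_2 has invariant factor(s) [2] giving torsion. So H_1 = Z/2Z.
rank ∂_2 = 12, rank ∂_3 = 0 ⇒ b_2 = 12 − 12 − 0 = 0. So H_2 = 0.

b_0 = 1, b_1 = 0, b_2 = 0.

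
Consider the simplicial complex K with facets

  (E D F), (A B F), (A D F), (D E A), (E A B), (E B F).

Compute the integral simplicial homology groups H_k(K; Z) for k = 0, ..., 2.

H_0 = Z,  H_1 = 0,  H_2 = Z.

Take the total order A < B < D < E < F on the vertex set. Then K (dimension 2) consists of the simplices:

  0-simplices (5): A, B, D, E, F
  1-simplices (9): AB, AD, AE, AF, BE, BF, DE, DF, EF
  2-simplices (6): ABE, ABF, ADE, ADF, BEF, DEF

giving chain groups C_0 ≅ Z^5, C_1 ≅ Z^9, C_2 ≅ Z^6.

Boundary ∂_1: C_1 → C_0 is given by ∂[p,q] = [q] − [p]. For instance
  ∂BE = E − B.
The 5×9 boundary matrix has rank 4 and Smith normal form diag(1,1,1,1).

The boundary map ∂_2: C_2 → C_1 sends each 2-simplex [p,q,r] to [q,r] − [p,r] + [p,q]. For instance
  ∂DEF = EF − DF + DE,
  ∂ABE = BE − AE + AB.
The resulting 9×6 matrix has rank 5, and its Smith normal form has invariant factors (1,1,1,1,1).

From H_k ≅ ker(∂_k) / im(∂_{k+1}) we obtain:

  H_0: rank C_0 − rank ∂_1 = 5 − 4 = 1, and the invariant factors of ∂_1 are all 1, so H_0 = Z.
  H_1: rank ker ∂_1 − rank ∂_2 = (9 − 4) − 5 = 0, and the invariant factors of ∂_2 are all 1, so H_1 = 0.
  H_2: rank ker ∂_2 − rank ∂_3 = (6 − 5) − 0 = 1, and there is no ∂_3, so H_2 = Z.

As a check, the Euler characteristic is 5 − 9 + 6 = 2, which agrees with 1 − 0 + 1 = 2.
(K is a triangulation of the 2-sphere S^2.)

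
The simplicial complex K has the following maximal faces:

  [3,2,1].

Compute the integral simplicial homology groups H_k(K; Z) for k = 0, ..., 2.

Fix the vertex order 1 < 2 < 3 and write every simplex with vertices in increasing order. Then dim K = 2 and the simplices of K are:

  0-simplices (3): [1], [2], [3]
  1-simplices (3): [1,2], [1,3], [2,3]
  2-simplices (1): [1,2,3]

Hence C_0 ≅ Z^3, C_1 ≅ Z^3, C_2 ≅ Z^1.

∂_1: C_1 → C_0 sends each edge [p,q] (with p < q) to q − p.
As a 3×3 matrix over Z this has rank 2, with invariant factors (1,1).

The boundary map ∂_2: C_2 → C_1 acts by ∂[p,q,r] = [q,r] − [p,r] + [p,q]. For instance
  ∂[1,2,3] = [2,3] − [1,3] + [1,2].
The 3×1 boundary matrix has rank 1 and Smith normal form diag(1).

From H_k ≅ ker(∂_k) / im(∂_{k+1}) we obtain:

  H_0: rank C_0 − rank ∂_1 = 3 − 2 = 1, and the invariant factors of ∂_1 are all 1, so H_0 ≅ Z.
  H_1: rank ker ∂_1 − rank ∂_2 = (3 − 2) − 1 = 0, and the invariant factors of ∂_2 are all 1, so H_1 ≅ 0.
  H_2: rank ker ∂_2 − rank ∂_3 = (1 − 1) − 0 = 0, and there is no ∂_3, so H_2 ≅ 0.

As a check, the Euler characteristic is 3 − 3 + 1 = 1, which agrees with 1 − 0 + 0 = 1.
(K is a triangulation of the 2-simplex.)

H_0 ≅ Z,  H_1 = 0,  H_2 = 0.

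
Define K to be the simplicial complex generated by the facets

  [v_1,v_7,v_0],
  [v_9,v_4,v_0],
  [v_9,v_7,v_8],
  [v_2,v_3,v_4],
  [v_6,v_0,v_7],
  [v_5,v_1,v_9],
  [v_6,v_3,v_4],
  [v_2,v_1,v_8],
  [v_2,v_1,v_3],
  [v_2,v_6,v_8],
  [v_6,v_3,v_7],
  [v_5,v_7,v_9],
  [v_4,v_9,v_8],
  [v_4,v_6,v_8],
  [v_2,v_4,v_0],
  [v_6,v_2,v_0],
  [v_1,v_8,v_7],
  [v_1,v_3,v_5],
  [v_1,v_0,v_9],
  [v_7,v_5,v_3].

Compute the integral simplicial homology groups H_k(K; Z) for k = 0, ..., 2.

H_0 = Z,  H_1 = Z ⊕ Z/2,  H_2 = 0.

We work with the vertex ordering v_0 < v_1 < v_2 < v_3 < v_4 < v_5 < v_6 < v_7 < v_8 < v_9. The simplices of K, each written with vertices in increasing order, are:

  0-simplices (10): [v_0], [v_1], [v_2], [v_3], [v_4], [v_5], [v_6], [v_7], [v_8], [v_9]
  1-simplices (30): (30 of them)
  2-simplices (20): (20 of them)

so the chain groups are C_0 ≅ Z^10, C_1 ≅ Z^30, C_2 ≅ Z^20.

∂_1: C_1 → C_0 is given by ∂[p,q] = [q] − [p]. For instance
  ∂[v_3,v_6] = [v_6] − [v_3].
This gives a 10×30 integer matrix of rank 9; reducing to Smith normal form yields diagonal entries (1,1,1,1,1,1,1,1,1).

Boundary ∂_2: C_2 → C_1 maps a triangle to the signed sum of its edges. For instance
  ∂[v_0,v_1,v_9] = [v_1,v_9] − [v_0,v_9] + [v_0,v_1],
  ∂[v_0,v_1,v_7] = [v_1,v_7] − [v_0,v_7] + [v_0,v_1].
This gives a 30×20 integer matrix of rank 20; reducing to Smith normal form yields diagonal entries (1,1,1,1,1,1,1,1,1,1,1,1,1,1,1,1,1,1,1,2).

Reading off H_k = ker ∂_k / im ∂_{k+1}:

  H_0: rank C_0 − rank ∂_1 = 10 − 9 = 1, and the invariant factors of ∂_1 are all 1, so H_0 = Z.
  H_1: rank ker ∂_1 − rank ∂_2 = (30 − 9) − 20 = 1, and ∂_2 has invariant factor 2 > 1, so H_1 = Z ⊕ Z/2.
  H_2: rank ker ∂_2 − rank ∂_3 = (20 − 20) − 0 = 0, and there is no ∂_3, so H_2 = 0.

(K is a triangulation of the Klein bottle.)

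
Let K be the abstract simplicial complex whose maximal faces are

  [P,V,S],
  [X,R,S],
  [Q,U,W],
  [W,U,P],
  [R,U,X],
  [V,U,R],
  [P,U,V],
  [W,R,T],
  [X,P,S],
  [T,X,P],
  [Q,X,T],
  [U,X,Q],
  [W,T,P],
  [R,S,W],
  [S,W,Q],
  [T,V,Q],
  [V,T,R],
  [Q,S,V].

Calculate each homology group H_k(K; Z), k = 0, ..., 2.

Order the vertices as P < Q < R < S < T < U < V < W < X. Listing each simplex with vertices in this order, K has dimension 2 with simplices:

  0-simplices (9): P, Q, R, S, T, U, V, W, X
  1-simplices (27): PS, PT, PU, PV, PW, PX, QS, QT, QU, QV, QW, QX, RS, RT, RU, RV, RW, RX, SV, SW, SX, TV, TW, TX, UV, UW, UX
  2-simplices (18): PSV, PSX, PTW, PTX, PUV, PUW, QSV, QSW, QTV, QTX, QUW, QUX, RSW, RSX, RTV, RTW, RUV, RUX

giving chain groups C_0 ≅ Z^9, C_1 ≅ Z^27, C_2 ≅ Z^18.

∂_1: C_1 → C_0 maps an edge to its endpoints' difference, ∂[p,q] = q − p. For instance
  ∂QV = V − Q.
The resulting 9×27 matrix has rank 8, and its Smith normal form has invariant factors (1,1,1,1,1,1,1,1).

The boundary map ∂_2: C_2 → C_1 sends each 2-simplex [p,q,r] to [q,r] − [p,r] + [p,q]. For instance
  ∂PUV = UV − PV + PU,
  ∂PSV = SV − PV + PS.
This gives a 27×18 integer matrix of rank 17; reducing to Smith normal form yields diagonal entries (1,1,1,1,1,1,1,1,1,1,1,1,1,1,1,1,1).

Reading off H_k = ker ∂_k / im ∂_{k+1}:

  H_0: rank C_0 − rank ∂_1 = 9 − 8 = 1, and the invariant factors of ∂_1 are all 1, so H_0 = Z.
  H_1: rank ker ∂_1 − rank ∂_2 = (27 − 8) − 17 = 2, and the invariant factors of ∂_2 are all 1, so H_1 = Z^2.
  H_2: rank ker ∂_2 − rank ∂_3 = (18 − 17) − 0 = 1, and there is no ∂_3, so H_2 = Z.

H_0 ≅ Z,  H_1 ≅ Z^2,  H_2 ≅ Z.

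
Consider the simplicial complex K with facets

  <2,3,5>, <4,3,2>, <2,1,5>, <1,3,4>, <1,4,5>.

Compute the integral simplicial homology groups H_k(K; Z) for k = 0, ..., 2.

Take the total order 1 < 2 < 3 < 4 < 5 on the vertex set. Then K (dimension 2) consists of the simplices:

  0-simplices (5): [1], [2], [3], [4], [5]
  1-simplices (10): [1,2], [1,3], [1,4], [1,5], [2,3], [2,4], [2,5], [3,4], [3,5], [4,5]
  2-simplices (5): [1,2,5], [1,3,4], [1,4,5], [2,3,4], [2,3,5]

so the chain groups are C_0 ≅ Z^5, C_1 ≅ Z^10, C_2 ≅ Z^5.

Boundary ∂_1: C_1 → C_0 is given by ∂[p,q] = [q] − [p]. For instance
  ∂[1,4] = [4] − [1].
The 5×10 boundary matrix has rank 4 and Smith normal form diag(1,1,1,1).

The boundary map ∂_2: C_2 → C_1 acts by ∂[p,q,r] = [q,r] − [p,r] + [p,q]. For instance
  ∂[1,4,5] = [4,5] − [1,5] + [1,4],
  ∂[1,3,4] = [3,4] − [1,4] + [1,3].
The 10×5 boundary matrix has rank 5 and Smith normal form diag(1,1,1,1,1).

Computing H_k = (kernel of ∂_k) / (image of ∂_{k+1}):

  H_0: rank C_0 − rank ∂_1 = 5 − 4 = 1, and the invariant factors of ∂_1 are all 1, so H_0 ≅ Z.
  H_1: rank ker ∂_1 − rank ∂_2 = (10 − 4) − 5 = 1, and the invariant factors of ∂_2 are all 1, so H_1 ≅ Z.
  H_2: rank ker ∂_2 − rank ∂_3 = (5 − 5) − 0 = 0, and there is no ∂_3, so H_2 ≅ 0.

(K is a triangulation of the Möbius band.)

H_0 ≅ Z,  H_1 ≅ Z,  H_2 = 0.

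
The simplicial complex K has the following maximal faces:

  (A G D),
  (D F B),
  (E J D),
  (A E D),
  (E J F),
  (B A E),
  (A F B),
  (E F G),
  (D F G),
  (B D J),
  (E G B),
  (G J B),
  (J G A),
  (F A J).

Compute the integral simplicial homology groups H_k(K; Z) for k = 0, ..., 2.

We work with the vertex ordering A < B < D < E < F < G < J. The simplices of K, each written with vertices in increasing order, are:

  0-simplices (7): A, B, D, E, F, G, J
  1-simplices (21): AB, AD, AE, AF, AG, AJ, BD, BE, BF, BG, BJ, DE, DF, DG, DJ, EF, EG, EJ, FG, FJ, GJ
  2-simplices (14): ABE, ABF, ADE, ADG, AFJ, AGJ, BDF, BDJ, BEG, BGJ, DEJ, DFG, EFG, EFJ

so the chain groups are C_0 ≅ Z^7, C_1 ≅ Z^21, C_2 ≅ Z^14.

Boundary ∂_1: C_1 → C_0 is given by ∂[p,q] = [q] − [p]. For instance
  ∂BD = D − B.
The resulting 7×21 matrix has rank 6, and its Smith normal form has invariant factors (1,1,1,1,1,1).

The boundary map ∂_2: C_2 → C_1 sends each 2-simplex [p,q,r] to [q,r] − [p,r] + [p,q]. For instance
  ∂EFJ = FJ − EJ + EF,
  ∂DEJ = EJ − DJ + DE.
This gives a 21×14 integer matrix of rank 13; reducing to Smith normal form yields diagonal entries (1,1,1,1,1,1,1,1,1,1,1,1,1).

From H_k ≅ ker(∂_k) / im(∂_{k+1}) we obtain:

  H_0: rank C_0 − rank ∂_1 = 7 − 6 = 1, and the invariant factors of ∂_1 are all 1, so H_0 ≅ Z.
  H_1: rank ker ∂_1 − rank ∂_2 = (21 − 6) − 13 = 2, and the invariant factors of ∂_2 are all 1, so H_1 ≅ Z^2.
  H_2: rank ker ∂_2 − rank ∂_3 = (14 − 13) − 0 = 1, and there is no ∂_3, so H_2 ≅ Z.

As a check, the Euler characteristic is 7 − 21 + 14 = 0, which agrees with 1 − 2 + 1 = 0.
(K is a triangulation of the torus T^2.)

H_0 = Z,  H_1 = Z^2,  H_2 = Z.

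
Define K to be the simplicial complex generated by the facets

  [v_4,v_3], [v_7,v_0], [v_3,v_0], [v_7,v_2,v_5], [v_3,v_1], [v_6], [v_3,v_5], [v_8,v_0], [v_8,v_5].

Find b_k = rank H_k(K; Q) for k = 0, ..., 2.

Order the vertices as v_0 < v_1 < v_2 < v_3 < v_4 < v_5 < v_6 < v_7 < v_8. Listing each simplex with vertices in this order, K has dimension 2 with simplices:

  0-simplices (9): [v_0], [v_1], [v_2], [v_3], [v_4], [v_5], [v_6], [v_7], [v_8]
  1-simplices (10): [v_0,v_3], [v_0,v_7], [v_0,v_8], [v_1,v_3], [v_2,v_5], [v_2,v_7], [v_3,v_4], [v_3,v_5], [v_5,v_7], [v_5,v_8]
  2-simplices (1): [v_2,v_5,v_7]

giving chain groups C_0 ≅ Z^9, C_1 ≅ Z^10, C_2 ≅ Z^1.

The boundary map ∂_1: C_1 → C_0 sends each edge [p,q] (with p < q) to q − p.
As a 9×10 matrix over Z this has rank 7, with invariant factors (1,1,1,1,1,1,1).

∂_2: C_2 → C_1 sends each 2-simplex [p,q,r] to [q,r] − [p,r] + [p,q]. For instance
  ∂[v_2,v_5,v_7] = [v_5,v_7] − [v_2,v_7] + [v_2,v_5].
The 10×1 boundary matrix has rank 1 and Smith normal form diag(1).

From H_k ≅ ker(∂_k) / im(∂_{k+1}) we obtain:

  H_0: rank C_0 − rank ∂_1 = 9 − 7 = 2, and the invariant factors of ∂_1 are all 1, so H_0 ≅ Z^2.
  H_1: rank ker ∂_1 − rank ∂_2 = (10 − 7) − 1 = 2, and the invariant factors of ∂_2 are all 1, so H_1 ≅ Z^2.
  H_2: rank ker ∂_2 − rank ∂_3 = (1 − 1) − 0 = 0, and there is no ∂_3, so H_2 ≅ 0.

As a check, the Euler characteristic is 9 − 10 + 1 = 0, which agrees with 2 − 2 + 0 = 0.

Hence the Betti numbers are b_0 = 2, b_1 = 2, b_2 = 0.

b_0 = 2, b_1 = 2, b_2 = 0.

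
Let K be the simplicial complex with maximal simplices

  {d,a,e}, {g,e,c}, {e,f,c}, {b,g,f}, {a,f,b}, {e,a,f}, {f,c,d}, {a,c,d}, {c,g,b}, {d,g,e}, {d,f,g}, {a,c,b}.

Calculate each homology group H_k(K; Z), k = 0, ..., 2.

H_0 ≅ Z,  H_1 ≅ Z/2Z,  H_2 = 0.

Order the vertices as a < b < c < d < e < f < g. Listing each simplex with vertices in this order, K has dimension 2 with simplices:

  0-simplices (7): a, b, c, d, e, f, g
  1-simplices (18): ab, ac, ad, ae, af, bc, bf, bg, cd, ce, cf, cg, de, df, dg, ef, eg, fg
  2-simplices (12): abc, abf, acd, ade, aef, bcg, bfg, cdf, cef, ceg, deg, dfg

Hence C_0 ≅ Z^7, C_1 ≅ Z^18, C_2 ≅ Z^12.

∂_1: C_1 → C_0 sends each edge [p,q] (with p < q) to q − p.
The 7×18 boundary matrix has rank 6 and Smith normal form diag(1,1,1,1,1,1).

The boundary map ∂_2: C_2 → C_1 acts by ∂[p,q,r] = [q,r] − [p,r] + [p,q]. For instance
  ∂bfg = fg − bg + bf,
  ∂aef = ef − af + ae.
As a 18×12 matrix over Z this has rank 12, with invariant factors (1,1,1,1,1,1,1,1,1,1,1,2).

Reading off H_k = ker ∂_k / im ∂_{k+1}:

  H_0: rank C_0 − rank ∂_1 = 7 − 6 = 1, and the invariant factors of ∂_1 are all 1, so H_0 = Z.
  H_1: rank ker ∂_1 − rank ∂_2 = (18 − 6) − 12 = 0, and ∂_2 has invariant factor 2 > 1, so H_1 = Z/2Z.
  H_2: rank ker ∂_2 − rank ∂_3 = (12 − 12) − 0 = 0, and there is no ∂_3, so H_2 = 0.

As a check, the Euler characteristic is 7 − 18 + 12 = 1, which agrees with 1 − 0 + 0 = 1.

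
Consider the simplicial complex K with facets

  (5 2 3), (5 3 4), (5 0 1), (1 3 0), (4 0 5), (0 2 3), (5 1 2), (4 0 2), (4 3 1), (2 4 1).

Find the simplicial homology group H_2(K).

Fix the vertex order 0 < 1 < 2 < 3 < 4 < 5 and write every simplex with vertices in increasing order. Then dim K = 2 and the simplices of K are:

  0-simplices (6): [0], [1], [2], [3], [4], [5]
  1-simplices (15): [0,1], [0,2], [0,3], [0,4], [0,5], [1,2], [1,3], [1,4], [1,5], [2,3], [2,4], [2,5], [3,4], [3,5], [4,5]
  2-simplices (10): [0,1,3], [0,1,5], [0,2,3], [0,2,4], [0,4,5], [1,2,4], [1,2,5], [1,3,4], [2,3,5], [3,4,5]

so the chain groups are C_0 ≅ Z^6, C_1 ≅ Z^15, C_2 ≅ Z^10.

∂_1: C_1 → C_0 sends each edge [p,q] (with p < q) to q − p. For instance
  ∂[0,2] = [2] − [0].
The resulting 6×15 matrix has rank 5, and its Smith normal form has invariant factors (1,1,1,1,1).

∂_2: C_2 → C_1 maps a triangle to the signed sum of its edges. For instance
  ∂[0,1,3] = [1,3] − [0,3] + [0,1],
  ∂[0,4,5] = [4,5] − [0,5] + [0,4].
The 15×10 boundary matrix has rank 10 and Smith normal form diag(1,1,1,1,1,1,1,1,1,2).

Reading off H_k = ker ∂_k / im ∂_{k+1}:

  H_2: rank ker ∂_2 − rank ∂_3 = (10 − 10) − 0 = 0, and there is no ∂_3, so H_2 ≅ 0.

(K is a triangulation of the real projective plane RP^2.)

H_2 ≅ 0.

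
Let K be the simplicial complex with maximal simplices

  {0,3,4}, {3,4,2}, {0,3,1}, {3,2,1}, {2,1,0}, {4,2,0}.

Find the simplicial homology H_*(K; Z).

K has 5 vertices, 9 edges, 6 triangles.
rank ∂_0 = 0, rank ∂_1 = 4 ⇒ b_0 = 5 − 0 − 4 = 1; all invariant factors of ∂_1 are 1 so no torsion. So H_0 = Z.
rank ∂_1 = 4, rank ∂_2 = 5 ⇒ b_1 = 9 − 4 − 5 = 0; all invariant factors of ∂_2 are 1 so no torsion. So H_1 = 0.
rank ∂_2 = 5, rank ∂_3 = 0 ⇒ b_2 = 6 − 5 − 0 = 1. So H_2 = Z.

H_0 = Z,  H_1 = 0,  H_2 = Z.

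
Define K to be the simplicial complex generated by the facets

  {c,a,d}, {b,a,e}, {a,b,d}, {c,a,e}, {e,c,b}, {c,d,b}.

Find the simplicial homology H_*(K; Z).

H_0 ≅ Z,  H_1 = 0,  H_2 ≅ Z.

K has 5 vertices, 9 edges, 6 triangles.
rank ∂_0 = 0, rank ∂_1 = 4 ⇒ b_0 = 5 − 0 − 4 = 1; all invariant factors of ∂_1 are 1 so no torsion. So H_0 ≅ Z.
rank ∂_1 = 4, rank ∂_2 = 5 ⇒ b_1 = 9 − 4 − 5 = 0; all invariant factors of ∂_2 are 1 so no torsion. So H_1 ≅ 0.
rank ∂_2 = 5, rank ∂_3 = 0 ⇒ b_2 = 6 − 5 − 0 = 1. So H_2 ≅ Z.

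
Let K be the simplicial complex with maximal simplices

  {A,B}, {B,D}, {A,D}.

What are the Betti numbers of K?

We work with the vertex ordering A < B < D. The simplices of K, each written with vertices in increasing order, are:

  0-simplices (3): A, B, D
  1-simplices (3): AB, AD, BD

so the chain groups are C_0 ≅ Z^3, C_1 ≅ Z^3.

The boundary map ∂_1: C_1 → C_0 sends each edge [p,q] (with p < q) to q − p.
As a 3×3 matrix over Z this has rank 2, with invariant factors (1,1).

Reading off H_k = ker ∂_k / im ∂_{k+1}:

  H_0: rank C_0 − rank ∂_1 = 3 − 2 = 1, and the invariant factors of ∂_1 are all 1, so H_0 ≅ Z.
  H_1: rank ker ∂_1 − rank ∂_2 = (3 − 2) − 0 = 1, and there is no ∂_2, so H_1 ≅ Z.

As a check, the Euler characteristic is 3 − 3 = 0, which agrees with 1 − 1 = 0.

Hence the Betti numbers are b_0 = 1, b_1 = 1.

b_0 = 1, b_1 = 1.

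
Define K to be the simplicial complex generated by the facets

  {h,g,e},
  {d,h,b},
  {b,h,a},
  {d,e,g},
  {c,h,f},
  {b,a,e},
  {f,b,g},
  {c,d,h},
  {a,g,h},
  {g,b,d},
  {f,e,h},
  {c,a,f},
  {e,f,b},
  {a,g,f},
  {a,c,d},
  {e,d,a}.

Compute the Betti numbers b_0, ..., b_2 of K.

Take the total order a < b < c < d < e < f < g < h on the vertex set. Then K (dimension 2) consists of the simplices:

  0-simplices (8): a, b, c, d, e, f, g, h
  1-simplices (24): ab, ac, ad, ae, af, ag, ah, bd, be, bf, bg, bh, cd, cf, ch, de, dg, dh, ef, eg, eh, fg, fh, gh
  2-simplices (16): abe, abh, acd, acf, ade, afg, agh, bdg, bdh, bef, bfg, cdh, cfh, deg, efh, egh

so the chain groups are C_0 ≅ Z^8, C_1 ≅ Z^24, C_2 ≅ Z^16.

Boundary ∂_1: C_1 → C_0 is given by ∂[p,q] = [q] − [p].
As a 8×24 matrix over Z this has rank 7, with invariant factors (1,1,1,1,1,1,1).

∂_2: C_2 → C_1 acts by ∂[p,q,r] = [q,r] − [p,r] + [p,q]. For instance
  ∂deg = eg − dg + de,
  ∂cdh = dh − ch + cd.
The resulting 24×16 matrix has rank 15, and its Smith normal form has invariant factors (1,1,1,1,1,1,1,1,1,1,1,1,1,1,1).

Now H_k = ker ∂_k / im ∂_{k+1}, so:

  H_0: rank C_0 − rank ∂_1 = 8 − 7 = 1, and the invariant factors of ∂_1 are all 1, so H_0 ≅ Z.
  H_1: rank ker ∂_1 − rank ∂_2 = (24 − 7) − 15 = 2, and the invariant factors of ∂_2 are all 1, so H_1 ≅ Z^2.
  H_2: rank ker ∂_2 − rank ∂_3 = (16 − 15) − 0 = 1, and there is no ∂_3, so H_2 ≅ Z.

Hence the Betti numbers are b_0 = 1, b_1 = 2, b_2 = 1.

b_0 = 1, b_1 = 2, b_2 = 1.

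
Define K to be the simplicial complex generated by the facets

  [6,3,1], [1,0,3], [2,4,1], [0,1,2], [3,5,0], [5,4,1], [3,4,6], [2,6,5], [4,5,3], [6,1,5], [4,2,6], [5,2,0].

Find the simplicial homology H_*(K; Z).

H_0 = Z,  H_1 = Z_2,  H_2 = 0.

Take the total order 0 < 1 < 2 < 3 < 4 < 5 < 6 on the vertex set. Then K (dimension 2) consists of the simplices:

  0-simplices (7): [0], [1], [2], [3], [4], [5], [6]
  1-simplices (18): [0,1], [0,2], [0,3], [0,5], [1,2], [1,3], [1,4], [1,5], [1,6], [2,4], [2,5], [2,6], [3,4], [3,5], [3,6], [4,5], [4,6], [5,6]
  2-simplices (12): [0,1,2], [0,1,3], [0,2,5], [0,3,5], [1,2,4], [1,3,6], [1,4,5], [1,5,6], [2,4,6], [2,5,6], [3,4,5], [3,4,6]

Hence C_0 ≅ Z^7, C_1 ≅ Z^18, C_2 ≅ Z^12.

∂_1: C_1 → C_0 maps an edge to its endpoints' difference, ∂[p,q] = q − p.
This gives a 7×18 integer matrix of rank 6; reducing to Smith normal form yields diagonal entries (1,1,1,1,1,1).

Boundary ∂_2: C_2 → C_1 maps a triangle to the signed sum of its edges. For instance
  ∂[0,1,3] = [1,3] − [0,3] + [0,1],
  ∂[2,5,6] = [5,6] − [2,6] + [2,5].
The 18×12 boundary matrix has rank 12 and Smith normal form diag(1,1,1,1,1,1,1,1,1,1,1,2).

Reading off H_k = ker ∂_k / im ∂_{k+1}:

  H_0: rank C_0 − rank ∂_1 = 7 − 6 = 1, and the invariant factors of ∂_1 are all 1, so H_0 = Z.
  H_1: rank ker ∂_1 − rank ∂_2 = (18 − 6) − 12 = 0, and ∂_2 has invariant factor 2 > 1, so H_1 = Z_2.
  H_2: rank ker ∂_2 − rank ∂_3 = (12 − 12) − 0 = 0, and there is no ∂_3, so H_2 = 0.

As a check, the Euler characteristic is 7 − 18 + 12 = 1, which agrees with 1 − 0 + 0 = 1.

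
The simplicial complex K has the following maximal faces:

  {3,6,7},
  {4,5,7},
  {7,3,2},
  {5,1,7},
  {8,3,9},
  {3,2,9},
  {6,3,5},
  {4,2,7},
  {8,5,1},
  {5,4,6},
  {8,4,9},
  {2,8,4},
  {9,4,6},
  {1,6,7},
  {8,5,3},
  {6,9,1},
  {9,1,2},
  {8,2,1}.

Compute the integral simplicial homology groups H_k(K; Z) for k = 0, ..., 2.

H_0 = Z,  H_1 = Z ⊕ Z/2,  H_2 = 0.

Order the vertices as 1 < 2 < 3 < 4 < 5 < 6 < 7 < 8 < 9. Listing each simplex with vertices in this order, K has dimension 2 with simplices:

  0-simplices (9): [1], [2], [3], [4], [5], [6], [7], [8], [9]
  1-simplices (27): (27 of them)
  2-simplices (18): [1,2,8], [1,2,9], [1,5,7], [1,5,8], [1,6,7], [1,6,9], [2,3,7], [2,3,9], [2,4,7], [2,4,8], [3,5,6], [3,5,8], [3,6,7], [3,8,9], [4,5,6], [4,5,7], [4,6,9], [4,8,9]

so the chain groups are C_0 ≅ Z^9, C_1 ≅ Z^27, C_2 ≅ Z^18.

Boundary ∂_1: C_1 → C_0 maps an edge to its endpoints' difference, ∂[p,q] = q − p. For instance
  ∂[8,9] = [9] − [8].
As a 9×27 matrix over Z this has rank 8, with invariant factors (1,1,1,1,1,1,1,1).

The boundary map ∂_2: C_2 → C_1 maps a triangle to the signed sum of its edges. For instance
  ∂[1,6,9] = [6,9] − [1,9] + [1,6],
  ∂[3,8,9] = [8,9] − [3,9] + [3,8].
The 27×18 boundary matrix has rank 18 and Smith normal form diag(1,1,1,1,1,1,1,1,1,1,1,1,1,1,1,1,1,2).

Reading off H_k = ker ∂_k / im ∂_{k+1}:

  H_0: rank C_0 − rank ∂_1 = 9 − 8 = 1, and the invariant factors of ∂_1 are all 1, so H_0 ≅ Z.
  H_1: rank ker ∂_1 − rank ∂_2 = (27 − 8) − 18 = 1, and ∂_2 has invariant factor 2 > 1, so H_1 ≅ Z ⊕ Z/2.
  H_2: rank ker ∂_2 − rank ∂_3 = (18 − 18) − 0 = 0, and there is no ∂_3, so H_2 ≅ 0.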